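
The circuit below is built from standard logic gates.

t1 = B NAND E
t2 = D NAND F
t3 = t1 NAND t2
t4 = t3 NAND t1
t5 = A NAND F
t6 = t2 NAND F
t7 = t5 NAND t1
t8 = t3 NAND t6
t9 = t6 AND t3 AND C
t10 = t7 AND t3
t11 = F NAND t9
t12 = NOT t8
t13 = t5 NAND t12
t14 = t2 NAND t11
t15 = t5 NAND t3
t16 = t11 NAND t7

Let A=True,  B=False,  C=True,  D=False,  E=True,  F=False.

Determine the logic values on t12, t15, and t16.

t12 = False, t15 = True, t16 = True

t1 = B NAND E = False NAND True = True
t2 = D NAND F = False NAND False = True
t3 = t1 NAND t2 = True NAND True = False
t5 = A NAND F = True NAND False = True
t6 = t2 NAND F = True NAND False = True
t7 = t5 NAND t1 = True NAND True = False
t8 = t3 NAND t6 = False NAND True = True
t9 = t6 AND t3 AND C = True AND False AND True = False
t11 = F NAND t9 = False NAND False = True
t12 = NOT t8 = NOT True = False
t15 = t5 NAND t3 = True NAND False = True
t16 = t11 NAND t7 = True NAND False = True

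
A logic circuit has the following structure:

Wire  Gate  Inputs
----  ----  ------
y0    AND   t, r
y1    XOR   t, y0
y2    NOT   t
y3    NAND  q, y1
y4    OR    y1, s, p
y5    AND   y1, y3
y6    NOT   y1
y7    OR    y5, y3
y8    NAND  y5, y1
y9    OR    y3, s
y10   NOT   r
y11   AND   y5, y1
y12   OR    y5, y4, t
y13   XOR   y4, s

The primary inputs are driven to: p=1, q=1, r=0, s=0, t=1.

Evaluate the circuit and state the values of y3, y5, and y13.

y0 = t AND r = 1 AND 0 = 0
y1 = t XOR y0 = 1 XOR 0 = 1
y3 = q NAND y1 = 1 NAND 1 = 0
y4 = y1 OR s OR p = 1 OR 0 OR 1 = 1
y5 = y1 AND y3 = 1 AND 0 = 0
y13 = y4 XOR s = 1 XOR 0 = 1

y3 = 0, y5 = 0, y13 = 1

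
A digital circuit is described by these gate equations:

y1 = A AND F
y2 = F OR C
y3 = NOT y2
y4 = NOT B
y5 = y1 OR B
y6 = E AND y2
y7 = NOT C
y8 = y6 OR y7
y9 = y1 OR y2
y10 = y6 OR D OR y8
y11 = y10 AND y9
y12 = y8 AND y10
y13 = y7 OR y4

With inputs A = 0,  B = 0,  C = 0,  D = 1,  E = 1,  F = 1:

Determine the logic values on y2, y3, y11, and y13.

y2 = 1, y3 = 0, y11 = 1, y13 = 1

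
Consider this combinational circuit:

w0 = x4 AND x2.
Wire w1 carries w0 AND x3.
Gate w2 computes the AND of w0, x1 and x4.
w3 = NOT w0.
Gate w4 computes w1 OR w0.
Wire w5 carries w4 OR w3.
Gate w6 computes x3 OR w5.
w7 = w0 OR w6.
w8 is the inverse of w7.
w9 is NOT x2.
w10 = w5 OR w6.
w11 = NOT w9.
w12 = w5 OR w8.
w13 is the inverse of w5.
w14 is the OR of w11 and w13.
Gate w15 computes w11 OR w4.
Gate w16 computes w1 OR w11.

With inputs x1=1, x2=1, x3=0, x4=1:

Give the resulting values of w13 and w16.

w0 = x4 AND x2 = 1 AND 1 = 1
w1 = w0 AND x3 = 1 AND 0 = 0
w3 = NOT w0 = NOT 1 = 0
w4 = w1 OR w0 = 0 OR 1 = 1
w5 = w4 OR w3 = 1 OR 0 = 1
w9 = NOT x2 = NOT 1 = 0
w11 = NOT w9 = NOT 0 = 1
w13 = NOT w5 = NOT 1 = 0
w16 = w1 OR w11 = 0 OR 1 = 1

w13 = 0  w16 = 1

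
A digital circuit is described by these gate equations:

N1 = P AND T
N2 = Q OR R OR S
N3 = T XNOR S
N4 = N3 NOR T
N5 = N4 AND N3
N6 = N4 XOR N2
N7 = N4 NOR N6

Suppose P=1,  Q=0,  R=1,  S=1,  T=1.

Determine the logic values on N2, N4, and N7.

N2 = Q OR R OR S = 0 OR 1 OR 1 = 1
N3 = T XNOR S = 1 XNOR 1 = 1
N4 = N3 NOR T = 1 NOR 1 = 0
N6 = N4 XOR N2 = 0 XOR 1 = 1
N7 = N4 NOR N6 = 0 NOR 1 = 0

N2 = 1; N4 = 0; N7 = 0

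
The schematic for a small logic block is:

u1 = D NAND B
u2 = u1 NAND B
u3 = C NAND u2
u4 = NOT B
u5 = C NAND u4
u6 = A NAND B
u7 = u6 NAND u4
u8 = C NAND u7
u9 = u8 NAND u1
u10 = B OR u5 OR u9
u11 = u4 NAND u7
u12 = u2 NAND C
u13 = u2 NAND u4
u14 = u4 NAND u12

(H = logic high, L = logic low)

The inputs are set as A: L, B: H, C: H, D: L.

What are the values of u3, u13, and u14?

u3 = H; u13 = H; u14 = H

u1 = D NAND B = L NAND H = H
u2 = u1 NAND B = H NAND H = L
u3 = C NAND u2 = H NAND L = H
u4 = NOT B = NOT H = L
u12 = u2 NAND C = L NAND H = H
u13 = u2 NAND u4 = L NAND L = H
u14 = u4 NAND u12 = L NAND H = H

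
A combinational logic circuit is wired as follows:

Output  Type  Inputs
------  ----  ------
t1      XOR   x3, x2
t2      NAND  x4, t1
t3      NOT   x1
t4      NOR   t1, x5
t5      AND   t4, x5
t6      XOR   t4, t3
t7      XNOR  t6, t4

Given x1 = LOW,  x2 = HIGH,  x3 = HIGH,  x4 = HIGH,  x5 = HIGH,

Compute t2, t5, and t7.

t2 = HIGH, t5 = LOW, t7 = LOW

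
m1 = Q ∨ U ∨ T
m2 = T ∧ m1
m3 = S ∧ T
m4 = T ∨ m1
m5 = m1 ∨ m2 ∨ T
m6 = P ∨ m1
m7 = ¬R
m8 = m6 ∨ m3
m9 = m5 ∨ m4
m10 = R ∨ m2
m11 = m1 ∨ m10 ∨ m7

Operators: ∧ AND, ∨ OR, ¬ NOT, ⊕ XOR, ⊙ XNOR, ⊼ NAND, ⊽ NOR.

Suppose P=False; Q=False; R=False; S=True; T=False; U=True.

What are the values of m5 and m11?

m5 = True  m11 = True

m1 = Q OR U OR T = False OR True OR False = True
m2 = T AND m1 = False AND True = False
m5 = m1 OR m2 OR T = True OR False OR False = True
m7 = NOT R = NOT False = True
m10 = R OR m2 = False OR False = False
m11 = m1 OR m10 OR m7 = True OR False OR True = True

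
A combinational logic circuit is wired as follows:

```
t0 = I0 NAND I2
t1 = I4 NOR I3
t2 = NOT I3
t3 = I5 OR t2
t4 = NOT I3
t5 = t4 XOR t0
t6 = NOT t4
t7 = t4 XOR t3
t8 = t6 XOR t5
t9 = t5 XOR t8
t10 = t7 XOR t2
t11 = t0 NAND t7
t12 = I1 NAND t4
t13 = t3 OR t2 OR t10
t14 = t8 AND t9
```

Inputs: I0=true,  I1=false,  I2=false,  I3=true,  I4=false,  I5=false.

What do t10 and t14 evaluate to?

t10 = false, t14 = false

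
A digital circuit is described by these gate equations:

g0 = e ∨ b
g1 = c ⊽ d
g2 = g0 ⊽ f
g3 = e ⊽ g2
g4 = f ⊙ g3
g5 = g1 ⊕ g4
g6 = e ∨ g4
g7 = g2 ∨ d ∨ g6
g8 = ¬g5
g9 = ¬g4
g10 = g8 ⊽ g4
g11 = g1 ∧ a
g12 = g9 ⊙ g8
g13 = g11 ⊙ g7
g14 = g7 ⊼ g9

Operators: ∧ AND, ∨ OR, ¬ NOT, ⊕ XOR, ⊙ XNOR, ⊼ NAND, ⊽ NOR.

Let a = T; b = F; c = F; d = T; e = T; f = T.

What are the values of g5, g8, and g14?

g0 = e OR b = T OR F = T
g1 = c NOR d = F NOR T = F
g2 = g0 NOR f = T NOR T = F
g3 = e NOR g2 = T NOR F = F
g4 = f XNOR g3 = T XNOR F = F
g5 = g1 XOR g4 = F XOR F = F
g6 = e OR g4 = T OR F = T
g7 = g2 OR d OR g6 = F OR T OR T = T
g8 = NOT g5 = NOT F = T
g9 = NOT g4 = NOT F = T
g14 = g7 NAND g9 = T NAND T = F

g5 = F; g8 = T; g14 = F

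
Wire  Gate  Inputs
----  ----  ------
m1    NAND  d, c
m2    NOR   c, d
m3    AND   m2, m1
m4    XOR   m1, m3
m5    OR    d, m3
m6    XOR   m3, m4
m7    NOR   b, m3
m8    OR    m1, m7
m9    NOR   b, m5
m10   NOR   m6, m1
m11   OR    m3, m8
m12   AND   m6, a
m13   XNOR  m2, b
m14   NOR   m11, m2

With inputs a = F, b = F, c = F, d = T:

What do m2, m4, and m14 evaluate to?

m2 = F, m4 = T, m14 = F

m1 = d NAND c = T NAND F = T
m2 = c NOR d = F NOR T = F
m3 = m2 AND m1 = F AND T = F
m4 = m1 XOR m3 = T XOR F = T
m7 = b NOR m3 = F NOR F = T
m8 = m1 OR m7 = T OR T = T
m11 = m3 OR m8 = F OR T = T
m14 = m11 NOR m2 = T NOR F = F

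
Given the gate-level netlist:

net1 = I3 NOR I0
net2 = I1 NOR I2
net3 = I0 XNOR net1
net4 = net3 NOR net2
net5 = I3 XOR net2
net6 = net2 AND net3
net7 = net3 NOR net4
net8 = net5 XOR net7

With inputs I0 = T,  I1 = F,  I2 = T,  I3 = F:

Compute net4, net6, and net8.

net1 = I3 NOR I0 = F NOR T = F
net2 = I1 NOR I2 = F NOR T = F
net3 = I0 XNOR net1 = T XNOR F = F
net4 = net3 NOR net2 = F NOR F = T
net5 = I3 XOR net2 = F XOR F = F
net6 = net2 AND net3 = F AND F = F
net7 = net3 NOR net4 = F NOR T = F
net8 = net5 XOR net7 = F XOR F = F

net4 = T; net6 = F; net8 = F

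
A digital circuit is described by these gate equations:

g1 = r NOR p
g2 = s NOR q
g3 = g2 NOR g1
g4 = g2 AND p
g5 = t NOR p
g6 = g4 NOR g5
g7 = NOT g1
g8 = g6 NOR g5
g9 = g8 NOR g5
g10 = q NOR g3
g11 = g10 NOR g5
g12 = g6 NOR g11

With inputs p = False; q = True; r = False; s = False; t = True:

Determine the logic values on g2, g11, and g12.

g2 = False, g11 = True, g12 = False

g1 = r NOR p = False NOR False = True
g2 = s NOR q = False NOR True = False
g3 = g2 NOR g1 = False NOR True = False
g4 = g2 AND p = False AND False = False
g5 = t NOR p = True NOR False = False
g6 = g4 NOR g5 = False NOR False = True
g10 = q NOR g3 = True NOR False = False
g11 = g10 NOR g5 = False NOR False = True
g12 = g6 NOR g11 = True NOR True = False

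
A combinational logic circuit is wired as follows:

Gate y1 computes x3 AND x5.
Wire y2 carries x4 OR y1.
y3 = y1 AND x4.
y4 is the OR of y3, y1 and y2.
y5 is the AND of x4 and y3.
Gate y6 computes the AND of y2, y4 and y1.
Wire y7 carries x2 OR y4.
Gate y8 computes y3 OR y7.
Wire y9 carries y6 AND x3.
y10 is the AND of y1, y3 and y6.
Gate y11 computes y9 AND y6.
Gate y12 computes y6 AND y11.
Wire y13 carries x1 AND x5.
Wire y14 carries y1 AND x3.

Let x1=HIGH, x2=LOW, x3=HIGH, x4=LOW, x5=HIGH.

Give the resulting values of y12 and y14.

y12 = HIGH; y14 = HIGH

y1 = x3 AND x5 = HIGH AND HIGH = HIGH
y2 = x4 OR y1 = LOW OR HIGH = HIGH
y3 = y1 AND x4 = HIGH AND LOW = LOW
y4 = y3 OR y1 OR y2 = LOW OR HIGH OR HIGH = HIGH
y6 = y2 AND y4 AND y1 = HIGH AND HIGH AND HIGH = HIGH
y9 = y6 AND x3 = HIGH AND HIGH = HIGH
y11 = y9 AND y6 = HIGH AND HIGH = HIGH
y12 = y6 AND y11 = HIGH AND HIGH = HIGH
y14 = y1 AND x3 = HIGH AND HIGH = HIGH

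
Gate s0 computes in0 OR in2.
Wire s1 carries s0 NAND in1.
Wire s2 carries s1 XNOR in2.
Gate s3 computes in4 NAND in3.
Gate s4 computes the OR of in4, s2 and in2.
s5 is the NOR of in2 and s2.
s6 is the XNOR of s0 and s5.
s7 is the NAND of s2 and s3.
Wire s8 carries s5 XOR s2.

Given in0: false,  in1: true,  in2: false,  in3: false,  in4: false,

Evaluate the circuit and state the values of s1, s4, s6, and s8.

s1 = true; s4 = false; s6 = false; s8 = true

s0 = in0 OR in2 = false OR false = false
s1 = s0 NAND in1 = false NAND true = true
s2 = s1 XNOR in2 = true XNOR false = false
s4 = in4 OR s2 OR in2 = false OR false OR false = false
s5 = in2 NOR s2 = false NOR false = true
s6 = s0 XNOR s5 = false XNOR true = false
s8 = s5 XOR s2 = true XOR false = true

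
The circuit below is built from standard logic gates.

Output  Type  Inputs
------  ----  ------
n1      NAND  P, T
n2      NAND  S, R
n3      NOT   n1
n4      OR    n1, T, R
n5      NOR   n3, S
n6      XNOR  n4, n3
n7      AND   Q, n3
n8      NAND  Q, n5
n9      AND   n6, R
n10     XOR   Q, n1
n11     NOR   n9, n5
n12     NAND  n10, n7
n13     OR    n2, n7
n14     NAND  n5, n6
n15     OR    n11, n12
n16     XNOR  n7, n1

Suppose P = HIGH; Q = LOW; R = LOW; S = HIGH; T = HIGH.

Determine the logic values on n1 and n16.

n1 = P NAND T = HIGH NAND HIGH = LOW
n3 = NOT n1 = NOT LOW = HIGH
n7 = Q AND n3 = LOW AND HIGH = LOW
n16 = n7 XNOR n1 = LOW XNOR LOW = HIGH

n1 = LOW  n16 = HIGH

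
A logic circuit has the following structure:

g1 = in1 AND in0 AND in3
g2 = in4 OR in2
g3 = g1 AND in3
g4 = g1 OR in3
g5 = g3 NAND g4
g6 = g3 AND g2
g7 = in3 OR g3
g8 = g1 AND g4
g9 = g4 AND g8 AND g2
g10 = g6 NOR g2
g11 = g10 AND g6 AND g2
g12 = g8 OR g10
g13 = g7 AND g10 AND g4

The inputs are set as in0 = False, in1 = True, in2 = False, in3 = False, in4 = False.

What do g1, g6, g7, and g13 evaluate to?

g1 = in1 AND in0 AND in3 = True AND False AND False = False
g2 = in4 OR in2 = False OR False = False
g3 = g1 AND in3 = False AND False = False
g4 = g1 OR in3 = False OR False = False
g6 = g3 AND g2 = False AND False = False
g7 = in3 OR g3 = False OR False = False
g10 = g6 NOR g2 = False NOR False = True
g13 = g7 AND g10 AND g4 = False AND True AND False = False

g1 = False; g6 = False; g7 = False; g13 = False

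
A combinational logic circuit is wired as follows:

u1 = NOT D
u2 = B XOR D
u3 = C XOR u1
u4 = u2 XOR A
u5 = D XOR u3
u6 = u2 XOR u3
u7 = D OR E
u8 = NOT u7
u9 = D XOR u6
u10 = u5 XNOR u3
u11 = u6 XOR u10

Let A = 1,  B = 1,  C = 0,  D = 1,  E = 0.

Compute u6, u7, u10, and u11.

u1 = NOT D = NOT 1 = 0
u2 = B XOR D = 1 XOR 1 = 0
u3 = C XOR u1 = 0 XOR 0 = 0
u5 = D XOR u3 = 1 XOR 0 = 1
u6 = u2 XOR u3 = 0 XOR 0 = 0
u7 = D OR E = 1 OR 0 = 1
u10 = u5 XNOR u3 = 1 XNOR 0 = 0
u11 = u6 XOR u10 = 0 XOR 0 = 0

u6 = 0, u7 = 1, u10 = 0, u11 = 0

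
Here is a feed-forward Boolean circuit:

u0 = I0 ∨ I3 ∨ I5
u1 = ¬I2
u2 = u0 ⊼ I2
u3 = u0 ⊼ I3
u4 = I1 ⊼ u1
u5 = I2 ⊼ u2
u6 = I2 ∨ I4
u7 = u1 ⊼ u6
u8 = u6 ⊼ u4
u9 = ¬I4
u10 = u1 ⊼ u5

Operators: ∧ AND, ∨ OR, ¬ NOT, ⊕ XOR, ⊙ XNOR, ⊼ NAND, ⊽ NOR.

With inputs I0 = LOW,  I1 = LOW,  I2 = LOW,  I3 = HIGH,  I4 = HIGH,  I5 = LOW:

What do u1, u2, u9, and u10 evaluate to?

u0 = I0 OR I3 OR I5 = LOW OR HIGH OR LOW = HIGH
u1 = NOT I2 = NOT LOW = HIGH
u2 = u0 NAND I2 = HIGH NAND LOW = HIGH
u5 = I2 NAND u2 = LOW NAND HIGH = HIGH
u9 = NOT I4 = NOT HIGH = LOW
u10 = u1 NAND u5 = HIGH NAND HIGH = LOW

u1 = HIGH, u2 = HIGH, u9 = LOW, u10 = LOW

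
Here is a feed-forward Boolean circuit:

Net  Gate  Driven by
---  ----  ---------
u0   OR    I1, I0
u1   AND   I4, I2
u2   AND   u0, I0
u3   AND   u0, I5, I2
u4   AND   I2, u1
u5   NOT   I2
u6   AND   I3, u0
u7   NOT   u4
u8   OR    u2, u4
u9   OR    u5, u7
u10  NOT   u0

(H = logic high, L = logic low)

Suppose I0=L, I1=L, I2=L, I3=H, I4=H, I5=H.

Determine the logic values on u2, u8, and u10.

u0 = I1 OR I0 = L OR L = L
u1 = I4 AND I2 = H AND L = L
u2 = u0 AND I0 = L AND L = L
u4 = I2 AND u1 = L AND L = L
u8 = u2 OR u4 = L OR L = L
u10 = NOT u0 = NOT L = H

u2 = L, u8 = L, u10 = H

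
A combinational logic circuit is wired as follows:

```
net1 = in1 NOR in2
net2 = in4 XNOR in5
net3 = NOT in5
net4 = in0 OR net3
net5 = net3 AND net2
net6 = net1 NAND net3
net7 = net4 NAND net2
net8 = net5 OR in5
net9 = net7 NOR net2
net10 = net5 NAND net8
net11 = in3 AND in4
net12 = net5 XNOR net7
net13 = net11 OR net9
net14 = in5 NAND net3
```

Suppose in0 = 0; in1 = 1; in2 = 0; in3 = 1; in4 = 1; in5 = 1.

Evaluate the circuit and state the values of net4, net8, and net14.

net2 = in4 XNOR in5 = 1 XNOR 1 = 1
net3 = NOT in5 = NOT 1 = 0
net4 = in0 OR net3 = 0 OR 0 = 0
net5 = net3 AND net2 = 0 AND 1 = 0
net8 = net5 OR in5 = 0 OR 1 = 1
net14 = in5 NAND net3 = 1 NAND 0 = 1

net4 = 0  net8 = 1  net14 = 1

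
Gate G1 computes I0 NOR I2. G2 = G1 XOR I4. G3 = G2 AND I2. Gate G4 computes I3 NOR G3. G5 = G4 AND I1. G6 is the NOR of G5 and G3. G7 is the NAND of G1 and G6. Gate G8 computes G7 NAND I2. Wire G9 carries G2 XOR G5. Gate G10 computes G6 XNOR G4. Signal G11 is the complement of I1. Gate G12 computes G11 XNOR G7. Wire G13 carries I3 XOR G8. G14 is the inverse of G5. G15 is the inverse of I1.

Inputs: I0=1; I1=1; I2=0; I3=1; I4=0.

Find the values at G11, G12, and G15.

G11 = 0; G12 = 0; G15 = 0

G1 = I0 NOR I2 = 1 NOR 0 = 0
G2 = G1 XOR I4 = 0 XOR 0 = 0
G3 = G2 AND I2 = 0 AND 0 = 0
G4 = I3 NOR G3 = 1 NOR 0 = 0
G5 = G4 AND I1 = 0 AND 1 = 0
G6 = G5 NOR G3 = 0 NOR 0 = 1
G7 = G1 NAND G6 = 0 NAND 1 = 1
G11 = NOT I1 = NOT 1 = 0
G12 = G11 XNOR G7 = 0 XNOR 1 = 0
G15 = NOT I1 = NOT 1 = 0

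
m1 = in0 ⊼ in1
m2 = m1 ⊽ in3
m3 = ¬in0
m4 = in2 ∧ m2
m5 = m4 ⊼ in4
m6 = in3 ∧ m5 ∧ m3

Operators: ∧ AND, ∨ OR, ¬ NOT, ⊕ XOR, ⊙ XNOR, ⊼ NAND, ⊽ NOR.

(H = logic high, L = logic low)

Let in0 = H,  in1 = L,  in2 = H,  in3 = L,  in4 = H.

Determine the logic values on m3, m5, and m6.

m1 = in0 NAND in1 = H NAND L = H
m2 = m1 NOR in3 = H NOR L = L
m3 = NOT in0 = NOT H = L
m4 = in2 AND m2 = H AND L = L
m5 = m4 NAND in4 = L NAND H = H
m6 = in3 AND m5 AND m3 = L AND H AND L = L

m3 = L  m5 = H  m6 = L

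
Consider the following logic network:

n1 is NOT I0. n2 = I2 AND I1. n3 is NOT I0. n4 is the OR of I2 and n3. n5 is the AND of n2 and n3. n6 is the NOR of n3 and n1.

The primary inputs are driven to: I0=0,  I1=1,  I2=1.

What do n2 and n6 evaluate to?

n1 = NOT I0 = NOT 0 = 1
n2 = I2 AND I1 = 1 AND 1 = 1
n3 = NOT I0 = NOT 0 = 1
n6 = n3 NOR n1 = 1 NOR 1 = 0

n2 = 1, n6 = 0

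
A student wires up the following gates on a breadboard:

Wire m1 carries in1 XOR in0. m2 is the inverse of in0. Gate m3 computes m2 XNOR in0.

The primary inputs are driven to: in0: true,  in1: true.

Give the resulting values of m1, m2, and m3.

m1 = false, m2 = false, m3 = false

m1 = in1 XOR in0 = true XOR true = false
m2 = NOT in0 = NOT true = false
m3 = m2 XNOR in0 = false XNOR true = false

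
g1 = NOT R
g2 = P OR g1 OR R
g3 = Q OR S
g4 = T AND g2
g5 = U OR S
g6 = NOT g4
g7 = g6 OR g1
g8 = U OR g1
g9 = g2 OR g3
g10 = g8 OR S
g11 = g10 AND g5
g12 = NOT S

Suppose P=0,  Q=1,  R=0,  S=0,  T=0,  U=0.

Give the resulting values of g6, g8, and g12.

g6 = 1, g8 = 1, g12 = 1

g1 = NOT R = NOT 0 = 1
g2 = P OR g1 OR R = 0 OR 1 OR 0 = 1
g4 = T AND g2 = 0 AND 1 = 0
g6 = NOT g4 = NOT 0 = 1
g8 = U OR g1 = 0 OR 1 = 1
g12 = NOT S = NOT 0 = 1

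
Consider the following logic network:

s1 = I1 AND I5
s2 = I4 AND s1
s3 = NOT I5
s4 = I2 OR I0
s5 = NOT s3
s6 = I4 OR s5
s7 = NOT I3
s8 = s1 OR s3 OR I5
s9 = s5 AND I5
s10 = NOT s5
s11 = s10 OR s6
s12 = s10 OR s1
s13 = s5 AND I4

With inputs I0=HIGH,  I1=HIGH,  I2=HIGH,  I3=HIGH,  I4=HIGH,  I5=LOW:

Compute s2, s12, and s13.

s1 = I1 AND I5 = HIGH AND LOW = LOW
s2 = I4 AND s1 = HIGH AND LOW = LOW
s3 = NOT I5 = NOT LOW = HIGH
s5 = NOT s3 = NOT HIGH = LOW
s10 = NOT s5 = NOT LOW = HIGH
s12 = s10 OR s1 = HIGH OR LOW = HIGH
s13 = s5 AND I4 = LOW AND HIGH = LOW

s2 = LOW  s12 = HIGH  s13 = LOW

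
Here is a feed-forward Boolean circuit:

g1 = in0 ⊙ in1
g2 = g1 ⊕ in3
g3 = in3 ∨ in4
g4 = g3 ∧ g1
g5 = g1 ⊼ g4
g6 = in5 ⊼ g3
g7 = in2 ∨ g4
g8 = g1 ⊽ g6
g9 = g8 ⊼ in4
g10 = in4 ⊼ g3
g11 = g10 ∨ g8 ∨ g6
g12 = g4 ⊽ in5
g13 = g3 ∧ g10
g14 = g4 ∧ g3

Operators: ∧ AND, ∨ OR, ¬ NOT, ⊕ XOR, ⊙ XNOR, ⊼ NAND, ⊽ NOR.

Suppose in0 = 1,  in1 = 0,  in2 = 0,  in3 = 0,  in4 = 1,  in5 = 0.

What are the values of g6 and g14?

g6 = 1; g14 = 0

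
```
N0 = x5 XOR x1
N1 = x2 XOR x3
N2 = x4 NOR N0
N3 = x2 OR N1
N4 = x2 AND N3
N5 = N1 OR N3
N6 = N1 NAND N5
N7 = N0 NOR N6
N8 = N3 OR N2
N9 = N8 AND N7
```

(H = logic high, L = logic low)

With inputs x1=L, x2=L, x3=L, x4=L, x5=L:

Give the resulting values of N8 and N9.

N0 = x5 XOR x1 = L XOR L = L
N1 = x2 XOR x3 = L XOR L = L
N2 = x4 NOR N0 = L NOR L = H
N3 = x2 OR N1 = L OR L = L
N5 = N1 OR N3 = L OR L = L
N6 = N1 NAND N5 = L NAND L = H
N7 = N0 NOR N6 = L NOR H = L
N8 = N3 OR N2 = L OR H = H
N9 = N8 AND N7 = H AND L = L

N8 = H, N9 = L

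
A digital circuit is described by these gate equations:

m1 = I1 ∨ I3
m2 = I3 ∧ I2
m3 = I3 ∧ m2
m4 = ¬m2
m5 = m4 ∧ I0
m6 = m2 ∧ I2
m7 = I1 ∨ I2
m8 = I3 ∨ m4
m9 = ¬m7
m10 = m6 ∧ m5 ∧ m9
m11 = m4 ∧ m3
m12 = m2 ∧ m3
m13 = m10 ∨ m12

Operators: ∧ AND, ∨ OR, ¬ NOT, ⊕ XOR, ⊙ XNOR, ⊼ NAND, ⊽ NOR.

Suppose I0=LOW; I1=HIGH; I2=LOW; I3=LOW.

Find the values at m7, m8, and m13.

m7 = HIGH; m8 = HIGH; m13 = LOW

m2 = I3 AND I2 = LOW AND LOW = LOW
m3 = I3 AND m2 = LOW AND LOW = LOW
m4 = NOT m2 = NOT LOW = HIGH
m5 = m4 AND I0 = HIGH AND LOW = LOW
m6 = m2 AND I2 = LOW AND LOW = LOW
m7 = I1 OR I2 = HIGH OR LOW = HIGH
m8 = I3 OR m4 = LOW OR HIGH = HIGH
m9 = NOT m7 = NOT HIGH = LOW
m10 = m6 AND m5 AND m9 = LOW AND LOW AND LOW = LOW
m12 = m2 AND m3 = LOW AND LOW = LOW
m13 = m10 OR m12 = LOW OR LOW = LOW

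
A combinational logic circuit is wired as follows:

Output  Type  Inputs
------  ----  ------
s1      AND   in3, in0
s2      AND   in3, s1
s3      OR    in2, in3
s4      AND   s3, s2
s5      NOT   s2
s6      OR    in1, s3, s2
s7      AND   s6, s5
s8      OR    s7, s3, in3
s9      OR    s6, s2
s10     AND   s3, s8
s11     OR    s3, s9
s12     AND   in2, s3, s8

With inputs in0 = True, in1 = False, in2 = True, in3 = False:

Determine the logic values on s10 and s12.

s10 = True  s12 = True

s1 = in3 AND in0 = False AND True = False
s2 = in3 AND s1 = False AND False = False
s3 = in2 OR in3 = True OR False = True
s5 = NOT s2 = NOT False = True
s6 = in1 OR s3 OR s2 = False OR True OR False = True
s7 = s6 AND s5 = True AND True = True
s8 = s7 OR s3 OR in3 = True OR True OR False = True
s10 = s3 AND s8 = True AND True = True
s12 = in2 AND s3 AND s8 = True AND True AND True = True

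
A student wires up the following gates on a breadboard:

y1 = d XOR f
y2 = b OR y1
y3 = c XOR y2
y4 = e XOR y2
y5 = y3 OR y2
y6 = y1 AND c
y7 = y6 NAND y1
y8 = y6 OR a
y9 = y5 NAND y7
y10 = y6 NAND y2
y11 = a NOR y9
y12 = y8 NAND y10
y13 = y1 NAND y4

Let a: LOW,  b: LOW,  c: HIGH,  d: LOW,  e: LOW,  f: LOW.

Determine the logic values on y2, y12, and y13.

y2 = LOW; y12 = HIGH; y13 = HIGH

y1 = d XOR f = LOW XOR LOW = LOW
y2 = b OR y1 = LOW OR LOW = LOW
y4 = e XOR y2 = LOW XOR LOW = LOW
y6 = y1 AND c = LOW AND HIGH = LOW
y8 = y6 OR a = LOW OR LOW = LOW
y10 = y6 NAND y2 = LOW NAND LOW = HIGH
y12 = y8 NAND y10 = LOW NAND HIGH = HIGH
y13 = y1 NAND y4 = LOW NAND LOW = HIGH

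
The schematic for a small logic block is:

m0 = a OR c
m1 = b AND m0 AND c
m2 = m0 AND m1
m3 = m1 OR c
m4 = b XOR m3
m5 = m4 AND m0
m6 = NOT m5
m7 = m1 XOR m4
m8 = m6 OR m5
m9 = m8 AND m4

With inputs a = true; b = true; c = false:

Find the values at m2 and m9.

m0 = a OR c = true OR false = true
m1 = b AND m0 AND c = true AND true AND false = false
m2 = m0 AND m1 = true AND false = false
m3 = m1 OR c = false OR false = false
m4 = b XOR m3 = true XOR false = true
m5 = m4 AND m0 = true AND true = true
m6 = NOT m5 = NOT true = false
m8 = m6 OR m5 = false OR true = true
m9 = m8 AND m4 = true AND true = true

m2 = false, m9 = true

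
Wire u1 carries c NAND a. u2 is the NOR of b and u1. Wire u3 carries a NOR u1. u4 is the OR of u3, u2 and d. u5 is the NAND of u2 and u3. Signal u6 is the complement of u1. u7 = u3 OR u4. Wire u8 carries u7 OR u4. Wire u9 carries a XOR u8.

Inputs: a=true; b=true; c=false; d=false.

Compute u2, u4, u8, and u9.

u1 = c NAND a = false NAND true = true
u2 = b NOR u1 = true NOR true = false
u3 = a NOR u1 = true NOR true = false
u4 = u3 OR u2 OR d = false OR false OR false = false
u7 = u3 OR u4 = false OR false = false
u8 = u7 OR u4 = false OR false = false
u9 = a XOR u8 = true XOR false = true

u2 = false; u4 = false; u8 = false; u9 = true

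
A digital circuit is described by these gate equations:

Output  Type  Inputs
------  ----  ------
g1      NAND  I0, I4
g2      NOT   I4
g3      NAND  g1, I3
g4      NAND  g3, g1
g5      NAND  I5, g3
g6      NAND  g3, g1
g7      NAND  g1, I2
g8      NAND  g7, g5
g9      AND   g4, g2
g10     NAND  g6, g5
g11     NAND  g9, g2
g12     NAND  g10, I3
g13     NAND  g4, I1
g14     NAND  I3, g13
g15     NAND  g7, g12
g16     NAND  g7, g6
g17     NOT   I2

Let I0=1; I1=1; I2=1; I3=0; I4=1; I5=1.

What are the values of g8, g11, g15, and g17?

g1 = I0 NAND I4 = 1 NAND 1 = 0
g2 = NOT I4 = NOT 1 = 0
g3 = g1 NAND I3 = 0 NAND 0 = 1
g4 = g3 NAND g1 = 1 NAND 0 = 1
g5 = I5 NAND g3 = 1 NAND 1 = 0
g6 = g3 NAND g1 = 1 NAND 0 = 1
g7 = g1 NAND I2 = 0 NAND 1 = 1
g8 = g7 NAND g5 = 1 NAND 0 = 1
g9 = g4 AND g2 = 1 AND 0 = 0
g10 = g6 NAND g5 = 1 NAND 0 = 1
g11 = g9 NAND g2 = 0 NAND 0 = 1
g12 = g10 NAND I3 = 1 NAND 0 = 1
g15 = g7 NAND g12 = 1 NAND 1 = 0
g17 = NOT I2 = NOT 1 = 0

g8 = 1, g11 = 1, g15 = 0, g17 = 0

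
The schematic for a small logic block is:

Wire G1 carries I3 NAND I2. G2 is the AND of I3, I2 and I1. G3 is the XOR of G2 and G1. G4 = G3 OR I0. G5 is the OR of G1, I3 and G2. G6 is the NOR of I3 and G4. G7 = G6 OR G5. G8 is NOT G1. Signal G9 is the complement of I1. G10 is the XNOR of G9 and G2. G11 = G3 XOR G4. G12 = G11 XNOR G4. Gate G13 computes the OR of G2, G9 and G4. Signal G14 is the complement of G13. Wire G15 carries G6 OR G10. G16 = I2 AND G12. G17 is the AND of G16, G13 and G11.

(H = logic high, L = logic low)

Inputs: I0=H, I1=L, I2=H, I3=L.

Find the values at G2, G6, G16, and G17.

G2 = L; G6 = L; G16 = L; G17 = L

G1 = I3 NAND I2 = L NAND H = H
G2 = I3 AND I2 AND I1 = L AND H AND L = L
G3 = G2 XOR G1 = L XOR H = H
G4 = G3 OR I0 = H OR H = H
G6 = I3 NOR G4 = L NOR H = L
G9 = NOT I1 = NOT L = H
G11 = G3 XOR G4 = H XOR H = L
G12 = G11 XNOR G4 = L XNOR H = L
G13 = G2 OR G9 OR G4 = L OR H OR H = H
G16 = I2 AND G12 = H AND L = L
G17 = G16 AND G13 AND G11 = L AND H AND L = L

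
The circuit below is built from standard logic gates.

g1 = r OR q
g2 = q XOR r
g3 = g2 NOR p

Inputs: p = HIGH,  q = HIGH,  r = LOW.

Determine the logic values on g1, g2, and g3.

g1 = r OR q = LOW OR HIGH = HIGH
g2 = q XOR r = HIGH XOR LOW = HIGH
g3 = g2 NOR p = HIGH NOR HIGH = LOW

g1 = HIGH; g2 = HIGH; g3 = LOW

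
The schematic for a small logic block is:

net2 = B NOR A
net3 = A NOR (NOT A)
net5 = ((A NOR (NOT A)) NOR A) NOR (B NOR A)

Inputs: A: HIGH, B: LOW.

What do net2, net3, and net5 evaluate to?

net2 = LOW  net3 = LOW  net5 = HIGH

net2 = LOW NOR HIGH = LOW
net3 = HIGH NOR (NOT HIGH) = LOW
net5 = ((HIGH NOR (NOT HIGH)) NOR HIGH) NOR (LOW NOR HIGH) = HIGH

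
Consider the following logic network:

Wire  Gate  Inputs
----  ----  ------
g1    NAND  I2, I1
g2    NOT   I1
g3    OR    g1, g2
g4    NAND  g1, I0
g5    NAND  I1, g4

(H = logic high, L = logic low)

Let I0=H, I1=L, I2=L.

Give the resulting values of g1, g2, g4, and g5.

g1 = H; g2 = H; g4 = L; g5 = H

g1 = I2 NAND I1 = L NAND L = H
g2 = NOT I1 = NOT L = H
g4 = g1 NAND I0 = H NAND H = L
g5 = I1 NAND g4 = L NAND L = H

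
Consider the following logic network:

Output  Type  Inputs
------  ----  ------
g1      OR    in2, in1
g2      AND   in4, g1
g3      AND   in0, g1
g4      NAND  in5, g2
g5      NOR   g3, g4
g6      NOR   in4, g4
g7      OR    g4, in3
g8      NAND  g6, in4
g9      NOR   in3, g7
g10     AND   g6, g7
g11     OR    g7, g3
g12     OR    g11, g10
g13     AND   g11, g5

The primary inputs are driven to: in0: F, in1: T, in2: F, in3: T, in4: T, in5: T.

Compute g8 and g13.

g8 = T  g13 = T

g1 = in2 OR in1 = F OR T = T
g2 = in4 AND g1 = T AND T = T
g3 = in0 AND g1 = F AND T = F
g4 = in5 NAND g2 = T NAND T = F
g5 = g3 NOR g4 = F NOR F = T
g6 = in4 NOR g4 = T NOR F = F
g7 = g4 OR in3 = F OR T = T
g8 = g6 NAND in4 = F NAND T = T
g11 = g7 OR g3 = T OR F = T
g13 = g11 AND g5 = T AND T = T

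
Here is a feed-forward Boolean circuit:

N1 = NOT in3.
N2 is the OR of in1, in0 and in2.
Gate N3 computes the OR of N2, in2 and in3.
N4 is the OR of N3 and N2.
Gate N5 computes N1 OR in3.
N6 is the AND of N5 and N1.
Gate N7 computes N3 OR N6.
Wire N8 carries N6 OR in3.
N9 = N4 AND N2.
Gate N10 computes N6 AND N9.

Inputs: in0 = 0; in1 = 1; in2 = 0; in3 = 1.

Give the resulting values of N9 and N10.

N9 = 1  N10 = 0

N1 = NOT in3 = NOT 1 = 0
N2 = in1 OR in0 OR in2 = 1 OR 0 OR 0 = 1
N3 = N2 OR in2 OR in3 = 1 OR 0 OR 1 = 1
N4 = N3 OR N2 = 1 OR 1 = 1
N5 = N1 OR in3 = 0 OR 1 = 1
N6 = N5 AND N1 = 1 AND 0 = 0
N9 = N4 AND N2 = 1 AND 1 = 1
N10 = N6 AND N9 = 0 AND 1 = 0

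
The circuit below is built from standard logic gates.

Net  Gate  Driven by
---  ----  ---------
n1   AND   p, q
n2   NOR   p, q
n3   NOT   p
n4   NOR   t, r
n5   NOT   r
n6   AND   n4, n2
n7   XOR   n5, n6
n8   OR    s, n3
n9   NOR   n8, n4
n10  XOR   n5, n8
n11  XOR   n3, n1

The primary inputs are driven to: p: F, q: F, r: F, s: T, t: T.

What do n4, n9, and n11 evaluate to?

n4 = F  n9 = F  n11 = T

n1 = p AND q = F AND F = F
n3 = NOT p = NOT F = T
n4 = t NOR r = T NOR F = F
n8 = s OR n3 = T OR T = T
n9 = n8 NOR n4 = T NOR F = F
n11 = n3 XOR n1 = T XOR F = T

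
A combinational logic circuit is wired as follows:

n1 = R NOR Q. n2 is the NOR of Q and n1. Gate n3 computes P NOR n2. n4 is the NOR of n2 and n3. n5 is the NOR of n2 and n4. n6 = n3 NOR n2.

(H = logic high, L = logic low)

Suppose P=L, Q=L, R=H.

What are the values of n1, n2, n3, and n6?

n1 = R NOR Q = H NOR L = L
n2 = Q NOR n1 = L NOR L = H
n3 = P NOR n2 = L NOR H = L
n6 = n3 NOR n2 = L NOR H = L

n1 = L, n2 = H, n3 = L, n6 = L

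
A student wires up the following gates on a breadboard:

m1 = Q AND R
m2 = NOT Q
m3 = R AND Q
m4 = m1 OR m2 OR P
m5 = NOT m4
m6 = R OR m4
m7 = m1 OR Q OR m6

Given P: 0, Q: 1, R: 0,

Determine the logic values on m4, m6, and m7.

m1 = Q AND R = 1 AND 0 = 0
m2 = NOT Q = NOT 1 = 0
m4 = m1 OR m2 OR P = 0 OR 0 OR 0 = 0
m6 = R OR m4 = 0 OR 0 = 0
m7 = m1 OR Q OR m6 = 0 OR 1 OR 0 = 1

m4 = 0; m6 = 0; m7 = 1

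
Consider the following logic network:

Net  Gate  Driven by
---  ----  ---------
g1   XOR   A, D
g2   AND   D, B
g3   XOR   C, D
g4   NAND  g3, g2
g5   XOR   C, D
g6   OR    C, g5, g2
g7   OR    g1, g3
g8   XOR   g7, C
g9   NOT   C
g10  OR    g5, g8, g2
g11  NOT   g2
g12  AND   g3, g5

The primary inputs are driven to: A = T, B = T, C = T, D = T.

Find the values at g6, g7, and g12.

g6 = T; g7 = F; g12 = F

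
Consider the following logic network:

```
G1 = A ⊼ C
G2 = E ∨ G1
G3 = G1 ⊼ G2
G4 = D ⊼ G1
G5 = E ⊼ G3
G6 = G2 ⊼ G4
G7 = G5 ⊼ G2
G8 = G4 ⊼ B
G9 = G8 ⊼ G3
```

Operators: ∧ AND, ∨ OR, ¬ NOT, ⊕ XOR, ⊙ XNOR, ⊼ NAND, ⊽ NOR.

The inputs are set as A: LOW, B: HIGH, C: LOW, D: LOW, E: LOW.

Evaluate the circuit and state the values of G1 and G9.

G1 = A NAND C = LOW NAND LOW = HIGH
G2 = E OR G1 = LOW OR HIGH = HIGH
G3 = G1 NAND G2 = HIGH NAND HIGH = LOW
G4 = D NAND G1 = LOW NAND HIGH = HIGH
G8 = G4 NAND B = HIGH NAND HIGH = LOW
G9 = G8 NAND G3 = LOW NAND LOW = HIGH

G1 = HIGH, G9 = HIGH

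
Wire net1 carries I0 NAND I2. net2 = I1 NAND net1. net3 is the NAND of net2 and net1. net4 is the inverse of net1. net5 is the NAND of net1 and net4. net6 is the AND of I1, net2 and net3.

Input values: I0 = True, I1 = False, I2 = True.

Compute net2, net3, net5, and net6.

net2 = True, net3 = True, net5 = True, net6 = False

net1 = I0 NAND I2 = True NAND True = False
net2 = I1 NAND net1 = False NAND False = True
net3 = net2 NAND net1 = True NAND False = True
net4 = NOT net1 = NOT False = True
net5 = net1 NAND net4 = False NAND True = True
net6 = I1 AND net2 AND net3 = False AND True AND True = False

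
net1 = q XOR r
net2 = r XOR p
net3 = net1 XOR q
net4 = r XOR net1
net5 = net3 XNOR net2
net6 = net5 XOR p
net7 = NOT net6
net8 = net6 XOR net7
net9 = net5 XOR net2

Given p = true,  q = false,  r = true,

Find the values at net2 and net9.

net2 = false; net9 = false

net1 = q XOR r = false XOR true = true
net2 = r XOR p = true XOR true = false
net3 = net1 XOR q = true XOR false = true
net5 = net3 XNOR net2 = true XNOR false = false
net9 = net5 XOR net2 = false XOR false = false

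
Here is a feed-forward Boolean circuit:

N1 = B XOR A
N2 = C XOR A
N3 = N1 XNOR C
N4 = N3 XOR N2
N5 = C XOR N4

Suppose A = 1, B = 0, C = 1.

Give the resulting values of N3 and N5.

N1 = B XOR A = 0 XOR 1 = 1
N2 = C XOR A = 1 XOR 1 = 0
N3 = N1 XNOR C = 1 XNOR 1 = 1
N4 = N3 XOR N2 = 1 XOR 0 = 1
N5 = C XOR N4 = 1 XOR 1 = 0

N3 = 1; N5 = 0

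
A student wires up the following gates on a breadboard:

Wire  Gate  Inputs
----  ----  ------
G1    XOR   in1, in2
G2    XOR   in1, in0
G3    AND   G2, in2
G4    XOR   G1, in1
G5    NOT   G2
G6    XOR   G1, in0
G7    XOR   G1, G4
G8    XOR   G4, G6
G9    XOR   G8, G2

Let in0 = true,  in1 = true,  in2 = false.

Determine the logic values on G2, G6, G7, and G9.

G1 = in1 XOR in2 = true XOR false = true
G2 = in1 XOR in0 = true XOR true = false
G4 = G1 XOR in1 = true XOR true = false
G6 = G1 XOR in0 = true XOR true = false
G7 = G1 XOR G4 = true XOR false = true
G8 = G4 XOR G6 = false XOR false = false
G9 = G8 XOR G2 = false XOR false = false

G2 = false, G6 = false, G7 = true, G9 = false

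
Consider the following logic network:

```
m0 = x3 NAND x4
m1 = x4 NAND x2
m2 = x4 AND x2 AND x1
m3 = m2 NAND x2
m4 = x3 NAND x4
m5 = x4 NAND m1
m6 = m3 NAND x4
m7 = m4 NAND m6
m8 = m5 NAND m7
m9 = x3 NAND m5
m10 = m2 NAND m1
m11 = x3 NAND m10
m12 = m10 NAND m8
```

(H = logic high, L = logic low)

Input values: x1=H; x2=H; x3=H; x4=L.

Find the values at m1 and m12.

m1 = H, m12 = L

m1 = x4 NAND x2 = L NAND H = H
m2 = x4 AND x2 AND x1 = L AND H AND H = L
m3 = m2 NAND x2 = L NAND H = H
m4 = x3 NAND x4 = H NAND L = H
m5 = x4 NAND m1 = L NAND H = H
m6 = m3 NAND x4 = H NAND L = H
m7 = m4 NAND m6 = H NAND H = L
m8 = m5 NAND m7 = H NAND L = H
m10 = m2 NAND m1 = L NAND H = H
m12 = m10 NAND m8 = H NAND H = L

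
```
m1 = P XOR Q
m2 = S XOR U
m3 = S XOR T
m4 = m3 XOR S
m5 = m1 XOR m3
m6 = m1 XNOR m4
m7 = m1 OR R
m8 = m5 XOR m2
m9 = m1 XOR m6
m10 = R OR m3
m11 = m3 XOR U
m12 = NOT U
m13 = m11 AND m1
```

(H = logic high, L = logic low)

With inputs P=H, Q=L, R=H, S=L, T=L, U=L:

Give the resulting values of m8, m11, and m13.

m8 = H  m11 = L  m13 = L

m1 = P XOR Q = H XOR L = H
m2 = S XOR U = L XOR L = L
m3 = S XOR T = L XOR L = L
m5 = m1 XOR m3 = H XOR L = H
m8 = m5 XOR m2 = H XOR L = H
m11 = m3 XOR U = L XOR L = L
m13 = m11 AND m1 = L AND H = L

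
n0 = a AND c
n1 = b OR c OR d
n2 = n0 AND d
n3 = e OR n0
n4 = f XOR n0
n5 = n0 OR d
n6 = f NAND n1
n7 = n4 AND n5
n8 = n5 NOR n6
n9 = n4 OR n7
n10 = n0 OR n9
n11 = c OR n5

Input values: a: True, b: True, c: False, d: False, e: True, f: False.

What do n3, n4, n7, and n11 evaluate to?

n0 = a AND c = True AND False = False
n3 = e OR n0 = True OR False = True
n4 = f XOR n0 = False XOR False = False
n5 = n0 OR d = False OR False = False
n7 = n4 AND n5 = False AND False = False
n11 = c OR n5 = False OR False = False

n3 = True  n4 = False  n7 = False  n11 = False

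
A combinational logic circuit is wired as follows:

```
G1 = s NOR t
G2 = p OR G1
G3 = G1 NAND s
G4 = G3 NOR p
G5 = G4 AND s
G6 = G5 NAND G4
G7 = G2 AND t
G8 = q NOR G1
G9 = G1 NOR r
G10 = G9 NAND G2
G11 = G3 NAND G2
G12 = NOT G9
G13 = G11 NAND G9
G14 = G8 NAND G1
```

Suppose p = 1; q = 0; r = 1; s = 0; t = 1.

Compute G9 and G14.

G9 = 0; G14 = 1

G1 = s NOR t = 0 NOR 1 = 0
G8 = q NOR G1 = 0 NOR 0 = 1
G9 = G1 NOR r = 0 NOR 1 = 0
G14 = G8 NAND G1 = 1 NAND 0 = 1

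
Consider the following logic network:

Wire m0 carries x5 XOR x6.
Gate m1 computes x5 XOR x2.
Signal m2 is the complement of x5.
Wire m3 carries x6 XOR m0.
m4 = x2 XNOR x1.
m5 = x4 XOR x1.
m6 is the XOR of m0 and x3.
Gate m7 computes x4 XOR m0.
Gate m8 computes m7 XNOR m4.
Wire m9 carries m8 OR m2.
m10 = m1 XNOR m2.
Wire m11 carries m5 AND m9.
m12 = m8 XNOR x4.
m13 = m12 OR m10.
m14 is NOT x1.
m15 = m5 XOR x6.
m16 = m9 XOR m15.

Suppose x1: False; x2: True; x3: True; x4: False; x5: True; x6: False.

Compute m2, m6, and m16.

m2 = False, m6 = False, m16 = False

m0 = x5 XOR x6 = True XOR False = True
m2 = NOT x5 = NOT True = False
m4 = x2 XNOR x1 = True XNOR False = False
m5 = x4 XOR x1 = False XOR False = False
m6 = m0 XOR x3 = True XOR True = False
m7 = x4 XOR m0 = False XOR True = True
m8 = m7 XNOR m4 = True XNOR False = False
m9 = m8 OR m2 = False OR False = False
m15 = m5 XOR x6 = False XOR False = False
m16 = m9 XOR m15 = False XOR False = False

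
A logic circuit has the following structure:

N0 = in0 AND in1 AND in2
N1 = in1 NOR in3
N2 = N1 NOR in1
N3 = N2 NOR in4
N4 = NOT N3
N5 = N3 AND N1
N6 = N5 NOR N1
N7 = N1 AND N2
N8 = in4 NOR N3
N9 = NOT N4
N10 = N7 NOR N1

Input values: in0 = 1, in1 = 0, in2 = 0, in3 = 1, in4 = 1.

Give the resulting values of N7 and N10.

N1 = in1 NOR in3 = 0 NOR 1 = 0
N2 = N1 NOR in1 = 0 NOR 0 = 1
N7 = N1 AND N2 = 0 AND 1 = 0
N10 = N7 NOR N1 = 0 NOR 0 = 1

N7 = 0, N10 = 1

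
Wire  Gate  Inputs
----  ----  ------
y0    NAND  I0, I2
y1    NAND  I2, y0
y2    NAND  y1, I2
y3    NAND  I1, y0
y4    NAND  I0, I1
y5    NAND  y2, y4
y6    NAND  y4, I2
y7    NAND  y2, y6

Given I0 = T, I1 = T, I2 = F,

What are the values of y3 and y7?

y3 = F, y7 = F

y0 = I0 NAND I2 = T NAND F = T
y1 = I2 NAND y0 = F NAND T = T
y2 = y1 NAND I2 = T NAND F = T
y3 = I1 NAND y0 = T NAND T = F
y4 = I0 NAND I1 = T NAND T = F
y6 = y4 NAND I2 = F NAND F = T
y7 = y2 NAND y6 = T NAND T = F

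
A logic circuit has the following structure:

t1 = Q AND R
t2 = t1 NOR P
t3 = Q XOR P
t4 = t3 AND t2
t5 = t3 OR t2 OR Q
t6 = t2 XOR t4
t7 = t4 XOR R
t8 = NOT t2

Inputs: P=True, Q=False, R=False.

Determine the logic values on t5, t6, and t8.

t1 = Q AND R = False AND False = False
t2 = t1 NOR P = False NOR True = False
t3 = Q XOR P = False XOR True = True
t4 = t3 AND t2 = True AND False = False
t5 = t3 OR t2 OR Q = True OR False OR False = True
t6 = t2 XOR t4 = False XOR False = False
t8 = NOT t2 = NOT False = True

t5 = True; t6 = False; t8 = True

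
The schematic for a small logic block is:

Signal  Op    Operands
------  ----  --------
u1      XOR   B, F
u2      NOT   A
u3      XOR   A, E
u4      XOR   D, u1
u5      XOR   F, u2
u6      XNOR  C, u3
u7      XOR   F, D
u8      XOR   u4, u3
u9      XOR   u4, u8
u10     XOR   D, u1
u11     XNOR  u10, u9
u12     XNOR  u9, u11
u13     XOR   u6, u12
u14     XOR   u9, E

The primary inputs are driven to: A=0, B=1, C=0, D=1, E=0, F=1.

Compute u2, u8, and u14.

u2 = 1  u8 = 1  u14 = 0

u1 = B XOR F = 1 XOR 1 = 0
u2 = NOT A = NOT 0 = 1
u3 = A XOR E = 0 XOR 0 = 0
u4 = D XOR u1 = 1 XOR 0 = 1
u8 = u4 XOR u3 = 1 XOR 0 = 1
u9 = u4 XOR u8 = 1 XOR 1 = 0
u14 = u9 XOR E = 0 XOR 0 = 0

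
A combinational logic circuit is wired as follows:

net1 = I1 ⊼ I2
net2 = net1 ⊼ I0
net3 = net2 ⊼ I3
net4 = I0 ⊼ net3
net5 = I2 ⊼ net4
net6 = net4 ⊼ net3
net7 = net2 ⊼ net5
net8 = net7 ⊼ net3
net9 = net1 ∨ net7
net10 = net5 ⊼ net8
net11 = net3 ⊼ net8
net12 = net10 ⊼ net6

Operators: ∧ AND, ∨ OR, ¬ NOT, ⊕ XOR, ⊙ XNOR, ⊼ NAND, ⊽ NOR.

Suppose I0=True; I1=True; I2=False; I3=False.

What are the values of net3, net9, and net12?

net3 = True  net9 = True  net12 = False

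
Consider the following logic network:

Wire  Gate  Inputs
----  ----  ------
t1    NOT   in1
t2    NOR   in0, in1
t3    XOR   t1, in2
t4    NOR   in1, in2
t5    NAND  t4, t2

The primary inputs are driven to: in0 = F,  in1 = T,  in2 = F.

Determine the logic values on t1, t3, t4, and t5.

t1 = NOT in1 = NOT T = F
t2 = in0 NOR in1 = F NOR T = F
t3 = t1 XOR in2 = F XOR F = F
t4 = in1 NOR in2 = T NOR F = F
t5 = t4 NAND t2 = F NAND F = T

t1 = F; t3 = F; t4 = F; t5 = T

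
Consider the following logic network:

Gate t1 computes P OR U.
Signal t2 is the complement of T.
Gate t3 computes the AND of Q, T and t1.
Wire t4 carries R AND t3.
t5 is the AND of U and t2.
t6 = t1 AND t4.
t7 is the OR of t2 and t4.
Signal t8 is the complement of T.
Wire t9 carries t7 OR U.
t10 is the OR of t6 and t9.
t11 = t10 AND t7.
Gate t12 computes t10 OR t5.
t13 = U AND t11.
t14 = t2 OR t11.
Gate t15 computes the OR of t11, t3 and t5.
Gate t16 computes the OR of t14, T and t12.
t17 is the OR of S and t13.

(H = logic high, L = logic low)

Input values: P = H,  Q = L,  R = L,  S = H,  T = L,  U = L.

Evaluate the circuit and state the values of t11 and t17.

t1 = P OR U = H OR L = H
t2 = NOT T = NOT L = H
t3 = Q AND T AND t1 = L AND L AND H = L
t4 = R AND t3 = L AND L = L
t6 = t1 AND t4 = H AND L = L
t7 = t2 OR t4 = H OR L = H
t9 = t7 OR U = H OR L = H
t10 = t6 OR t9 = L OR H = H
t11 = t10 AND t7 = H AND H = H
t13 = U AND t11 = L AND H = L
t17 = S OR t13 = H OR L = H

t11 = H, t17 = H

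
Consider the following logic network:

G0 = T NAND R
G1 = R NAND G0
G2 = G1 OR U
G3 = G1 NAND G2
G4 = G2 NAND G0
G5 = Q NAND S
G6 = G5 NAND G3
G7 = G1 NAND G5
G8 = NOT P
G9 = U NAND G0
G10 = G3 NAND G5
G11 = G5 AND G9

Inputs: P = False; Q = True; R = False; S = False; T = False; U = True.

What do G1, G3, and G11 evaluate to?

G0 = T NAND R = False NAND False = True
G1 = R NAND G0 = False NAND True = True
G2 = G1 OR U = True OR True = True
G3 = G1 NAND G2 = True NAND True = False
G5 = Q NAND S = True NAND False = True
G9 = U NAND G0 = True NAND True = False
G11 = G5 AND G9 = True AND False = False

G1 = True, G3 = False, G11 = False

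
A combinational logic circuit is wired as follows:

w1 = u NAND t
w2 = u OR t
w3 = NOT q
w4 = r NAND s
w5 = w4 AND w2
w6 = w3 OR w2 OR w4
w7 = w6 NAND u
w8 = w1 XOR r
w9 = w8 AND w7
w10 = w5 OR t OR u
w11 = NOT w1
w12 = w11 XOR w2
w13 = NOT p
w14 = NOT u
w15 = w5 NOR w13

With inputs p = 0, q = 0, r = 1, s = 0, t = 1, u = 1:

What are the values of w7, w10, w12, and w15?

w1 = u NAND t = 1 NAND 1 = 0
w2 = u OR t = 1 OR 1 = 1
w3 = NOT q = NOT 0 = 1
w4 = r NAND s = 1 NAND 0 = 1
w5 = w4 AND w2 = 1 AND 1 = 1
w6 = w3 OR w2 OR w4 = 1 OR 1 OR 1 = 1
w7 = w6 NAND u = 1 NAND 1 = 0
w10 = w5 OR t OR u = 1 OR 1 OR 1 = 1
w11 = NOT w1 = NOT 0 = 1
w12 = w11 XOR w2 = 1 XOR 1 = 0
w13 = NOT p = NOT 0 = 1
w15 = w5 NOR w13 = 1 NOR 1 = 0

w7 = 0; w10 = 1; w12 = 0; w15 = 0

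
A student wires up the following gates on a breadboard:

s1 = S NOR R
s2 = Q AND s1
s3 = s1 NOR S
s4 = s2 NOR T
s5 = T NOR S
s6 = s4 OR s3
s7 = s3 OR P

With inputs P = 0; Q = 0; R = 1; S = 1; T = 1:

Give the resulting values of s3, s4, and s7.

s1 = S NOR R = 1 NOR 1 = 0
s2 = Q AND s1 = 0 AND 0 = 0
s3 = s1 NOR S = 0 NOR 1 = 0
s4 = s2 NOR T = 0 NOR 1 = 0
s7 = s3 OR P = 0 OR 0 = 0

s3 = 0, s4 = 0, s7 = 0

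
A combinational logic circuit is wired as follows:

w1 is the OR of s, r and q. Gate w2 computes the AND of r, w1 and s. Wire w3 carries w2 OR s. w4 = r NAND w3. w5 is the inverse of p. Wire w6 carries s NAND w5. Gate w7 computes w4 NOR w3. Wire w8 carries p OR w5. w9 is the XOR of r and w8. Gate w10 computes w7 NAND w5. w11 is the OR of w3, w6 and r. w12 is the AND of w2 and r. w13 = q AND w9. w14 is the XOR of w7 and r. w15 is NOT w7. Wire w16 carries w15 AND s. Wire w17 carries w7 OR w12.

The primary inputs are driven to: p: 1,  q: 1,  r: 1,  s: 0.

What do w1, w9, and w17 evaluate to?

w1 = s OR r OR q = 0 OR 1 OR 1 = 1
w2 = r AND w1 AND s = 1 AND 1 AND 0 = 0
w3 = w2 OR s = 0 OR 0 = 0
w4 = r NAND w3 = 1 NAND 0 = 1
w5 = NOT p = NOT 1 = 0
w7 = w4 NOR w3 = 1 NOR 0 = 0
w8 = p OR w5 = 1 OR 0 = 1
w9 = r XOR w8 = 1 XOR 1 = 0
w12 = w2 AND r = 0 AND 1 = 0
w17 = w7 OR w12 = 0 OR 0 = 0

w1 = 1  w9 = 0  w17 = 0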